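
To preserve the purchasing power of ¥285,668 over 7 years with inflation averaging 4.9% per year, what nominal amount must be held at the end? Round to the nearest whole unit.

Cumulative price-level factor: (1+4.9%)^7 ≈ 1.3977465126.
Multiplying ¥285,668 by the price-level factor gives the future nominal sum.

¥399,291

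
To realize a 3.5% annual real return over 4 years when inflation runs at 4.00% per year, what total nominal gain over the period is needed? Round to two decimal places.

34.24%

Required annual nominal rate: (1+3.5%)(1+4.00%) − 1 = 7.64%.
Cumulative over 4 years: (1 + 0.0764)^4 − 1 ≈ 0.34244.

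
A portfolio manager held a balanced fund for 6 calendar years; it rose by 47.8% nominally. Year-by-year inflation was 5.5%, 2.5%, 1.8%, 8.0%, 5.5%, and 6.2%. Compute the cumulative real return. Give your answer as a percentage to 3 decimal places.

Cumulative inflation factor: 1.055 × 1.025 × 1.018 × 1.080 × 1.055 × 1.062 ≈ 1.33206.
Nominal growth factor: 1.47800. Real growth factor = 1.47800 / 1.33206 ≈ 1.10956.
Total real return ≈ 10.9557%.

10.956%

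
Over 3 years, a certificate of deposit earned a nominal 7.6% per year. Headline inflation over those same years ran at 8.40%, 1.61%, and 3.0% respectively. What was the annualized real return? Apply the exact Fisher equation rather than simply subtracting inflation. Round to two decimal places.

3.17%

Cumulative inflation factor: 1.0840 × 1.0161 × 1.030 ≈ 1.13450.
Nominal growth factor: 1.24577. Real growth factor = 1.24577 / 1.13450 ≈ 1.09808.
Annualized: 1.09808^(1/3) − 1 ≈ 0.03168.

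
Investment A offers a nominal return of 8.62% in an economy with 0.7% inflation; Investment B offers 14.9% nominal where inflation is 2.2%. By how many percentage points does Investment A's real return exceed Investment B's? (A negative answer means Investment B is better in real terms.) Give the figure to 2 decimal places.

-4.56

Investment A real return: 1.0862/1.007 − 1 = 7.865%.
Investment B real return: 1.149/1.022 − 1 = 12.427%.
Difference: 7.865 − 12.427 = -4.562 pp.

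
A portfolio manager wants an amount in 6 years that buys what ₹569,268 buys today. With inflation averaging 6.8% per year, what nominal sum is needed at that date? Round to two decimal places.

Cumulative price-level factor: (1+6.8%)^6 ≈ 1.4839781831.
The nominal amount required is ₹569,268 scaled up by that factor.

₹844,781.29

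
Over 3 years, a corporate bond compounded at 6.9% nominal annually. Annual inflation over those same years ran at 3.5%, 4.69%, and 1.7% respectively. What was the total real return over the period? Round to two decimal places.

10.86%

Cumulative inflation factor: 1.035 × 1.0469 × 1.017 ≈ 1.10196.
Nominal growth factor: 1.22161. Real growth factor = 1.22161 / 1.10196 ≈ 1.10858.
Total real return ≈ 10.8579%.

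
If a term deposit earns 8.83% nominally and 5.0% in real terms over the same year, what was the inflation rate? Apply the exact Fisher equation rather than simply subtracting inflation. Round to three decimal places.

3.648%

From (1+r_nom) = (1+r_real)(1+π), we get 1+π = (1 + 8.83%)/(1 + 5.0%) = 1.0883/1.050 ≈ 1.03648.
So π ≈ 3.6476%.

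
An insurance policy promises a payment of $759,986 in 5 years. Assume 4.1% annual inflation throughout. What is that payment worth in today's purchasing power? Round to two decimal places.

Price-level factor over 5 years: (1 + 4.1%)^5 ≈ 1.2225134547.
Purchasing power today: $759,986 divided by that factor.

$621,658.60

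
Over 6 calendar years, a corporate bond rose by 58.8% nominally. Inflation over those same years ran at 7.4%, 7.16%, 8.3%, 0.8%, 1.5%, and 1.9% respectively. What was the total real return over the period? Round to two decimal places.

22.20%

Cumulative inflation factor: 1.074 × 1.0716 × 1.083 × 1.008 × 1.015 × 1.019 ≈ 1.29947.
Nominal growth factor: 1.58800. Real growth factor = 1.58800 / 1.29947 ≈ 1.22204.
Total real return ≈ 22.2037%.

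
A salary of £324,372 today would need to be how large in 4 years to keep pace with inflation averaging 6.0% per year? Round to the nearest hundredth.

Cumulative price-level factor: (1+6.0%)^4 = 1.26247696.
The nominal amount required is £324,372 scaled up by that factor.

£409,512.18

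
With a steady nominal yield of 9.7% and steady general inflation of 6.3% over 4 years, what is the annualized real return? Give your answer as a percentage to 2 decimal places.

With constant rates the annual real return is the same each year: (1+9.7%)/(1+6.3%) − 1 = 0.03198.

3.20%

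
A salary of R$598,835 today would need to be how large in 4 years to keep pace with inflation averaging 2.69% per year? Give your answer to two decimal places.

R$665,916.52

Cumulative price-level factor: (1+2.69%)^4 ≈ 1.1120200440.
The nominal amount required is R$598,835 scaled up by that factor.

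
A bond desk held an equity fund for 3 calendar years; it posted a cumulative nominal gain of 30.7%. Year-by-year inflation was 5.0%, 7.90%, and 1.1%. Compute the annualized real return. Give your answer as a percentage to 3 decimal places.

4.497%

Cumulative inflation factor: 1.050 × 1.0790 × 1.011 ≈ 1.14541.
Nominal growth factor: 1.30700. Real growth factor = 1.30700 / 1.14541 ≈ 1.14107.
Annualized: 1.14107^(1/3) − 1 ≈ 0.04497.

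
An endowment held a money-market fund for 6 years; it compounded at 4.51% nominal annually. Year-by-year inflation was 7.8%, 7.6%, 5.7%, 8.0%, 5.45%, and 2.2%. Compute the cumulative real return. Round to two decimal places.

Cumulative inflation factor: 1.078 × 1.076 × 1.057 × 1.080 × 1.0545 × 1.022 ≈ 1.42701.
Nominal growth factor: 1.30301. Real growth factor = 1.30301 / 1.42701 ≈ 0.91310.
Total real return ≈ -8.6897%.

-8.69%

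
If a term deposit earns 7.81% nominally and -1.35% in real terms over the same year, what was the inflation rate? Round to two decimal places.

9.29%

From (1+r_nom) = (1+r_real)(1+π), we get 1+π = (1 + 7.81%)/(1 − 1.35%) = 1.0781/0.9865 ≈ 1.09285.
So π ≈ 9.2854%.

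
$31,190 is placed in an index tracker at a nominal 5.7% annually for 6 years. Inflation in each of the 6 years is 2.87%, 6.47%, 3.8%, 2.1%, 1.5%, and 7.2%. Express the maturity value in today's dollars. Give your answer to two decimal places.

Nominal value at maturity: $31,190 × (1 + 5.7%)^6 ≈ $43,497.60.
Price-level factor over 6 years: 1.0287 × 1.0647 × 1.038 × 1.021 × 1.015 × 1.072 ≈ 1.2629900150.
The maturity value deflated by that factor is the answer in today's purchasing power.

$34,440.18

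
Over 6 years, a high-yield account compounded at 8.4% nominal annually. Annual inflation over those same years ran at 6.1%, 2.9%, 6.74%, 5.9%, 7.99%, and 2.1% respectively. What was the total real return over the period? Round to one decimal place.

Cumulative inflation factor: 1.061 × 1.029 × 1.0674 × 1.059 × 1.0799 × 1.021 ≈ 1.36070.
Nominal growth factor: 1.62247. Real growth factor = 1.62247 / 1.36070 ≈ 1.19237.
Total real return ≈ 19.2374%.

19.2%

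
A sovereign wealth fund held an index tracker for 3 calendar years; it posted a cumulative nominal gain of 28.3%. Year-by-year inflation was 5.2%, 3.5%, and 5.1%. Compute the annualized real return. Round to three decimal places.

3.886%

Cumulative inflation factor: 1.052 × 1.035 × 1.051 ≈ 1.14435.
Nominal growth factor: 1.28300. Real growth factor = 1.28300 / 1.14435 ≈ 1.12116.
Annualized: 1.12116^(1/3) − 1 ≈ 0.03886.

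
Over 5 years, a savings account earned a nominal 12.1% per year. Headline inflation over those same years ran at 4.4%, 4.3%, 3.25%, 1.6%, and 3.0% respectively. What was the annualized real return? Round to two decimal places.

Cumulative inflation factor: 1.044 × 1.043 × 1.0325 × 1.016 × 1.030 ≈ 1.17654.
Nominal growth factor: 1.77022. Real growth factor = 1.77022 / 1.17654 ≈ 1.50460.
Annualized: 1.50460^(1/5) − 1 ≈ 0.08514.

8.51%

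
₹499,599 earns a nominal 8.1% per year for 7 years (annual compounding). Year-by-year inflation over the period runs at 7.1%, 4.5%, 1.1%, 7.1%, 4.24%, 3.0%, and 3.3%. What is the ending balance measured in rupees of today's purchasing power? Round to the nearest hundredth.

Nominal value at maturity: ₹499,599 × (1 + 8.1%)^7 ≈ ₹861,789.94.
Price-level factor over 7 years: 1.071 × 1.045 × 1.011 × 1.071 × 1.0424 × 1.030 × 1.033 ≈ 1.3440590103.
Dividing the nominal maturity value by the price-level factor gives the value in today's money.

₹641,184.60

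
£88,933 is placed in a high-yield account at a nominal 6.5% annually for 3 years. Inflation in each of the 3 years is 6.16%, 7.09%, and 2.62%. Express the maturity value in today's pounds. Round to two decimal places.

£92,080.98

Nominal value at maturity: £88,933 × (1 + 6.5%)^3 ≈ £107,426.58.
Price-level factor over 3 years: 1.0616 × 1.0709 × 1.0262 ≈ 1.1666533669.
The maturity value deflated by that factor is the answer in today's purchasing power.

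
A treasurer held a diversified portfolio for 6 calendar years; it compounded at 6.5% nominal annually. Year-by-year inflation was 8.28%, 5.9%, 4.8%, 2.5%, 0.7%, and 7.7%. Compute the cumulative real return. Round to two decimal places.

9.23%

Cumulative inflation factor: 1.0828 × 1.059 × 1.048 × 1.025 × 1.007 × 1.077 ≈ 1.33590.
Nominal growth factor: 1.45914. Real growth factor = 1.45914 / 1.33590 ≈ 1.09225.
Total real return ≈ 9.2253%.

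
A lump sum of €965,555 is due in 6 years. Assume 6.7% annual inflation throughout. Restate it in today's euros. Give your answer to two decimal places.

Price-level factor over 6 years: (1 + 6.7%)^6 ≈ 1.4756607180.
Purchasing power today: €965,555 divided by that factor.

€654,320.46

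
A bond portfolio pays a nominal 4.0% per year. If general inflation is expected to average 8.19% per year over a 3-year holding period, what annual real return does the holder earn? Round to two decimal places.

With constant rates the annual real return is the same each year: (1+4.0%)/(1+8.19%) − 1 = -0.03873.

-3.87%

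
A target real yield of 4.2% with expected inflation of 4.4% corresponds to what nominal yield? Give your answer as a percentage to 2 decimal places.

By the Fisher equation, 1 + r_nom = (1 + 4.2%)(1 + 4.4%) = 1.042 × 1.044 = 1.087848.
So r_nom = 8.7848%.

8.78%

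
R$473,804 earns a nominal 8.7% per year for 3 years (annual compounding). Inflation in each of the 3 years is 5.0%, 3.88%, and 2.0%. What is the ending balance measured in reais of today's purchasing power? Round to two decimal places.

R$546,973.07

Nominal value at maturity: R$473,804 × (1 + 8.7%)^3 ≈ R$608,537.51.
Price-level factor over 3 years: 1.050 × 1.0388 × 1.020 = 1.1125548.
Dividing the nominal maturity value by the price-level factor gives the value in today's money.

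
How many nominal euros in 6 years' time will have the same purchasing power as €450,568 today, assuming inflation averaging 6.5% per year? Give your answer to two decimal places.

€657,442.83

Cumulative price-level factor: (1+6.5%)^6 ≈ 1.4591422965.
Multiplying €450,568 by the price-level factor gives the future nominal sum.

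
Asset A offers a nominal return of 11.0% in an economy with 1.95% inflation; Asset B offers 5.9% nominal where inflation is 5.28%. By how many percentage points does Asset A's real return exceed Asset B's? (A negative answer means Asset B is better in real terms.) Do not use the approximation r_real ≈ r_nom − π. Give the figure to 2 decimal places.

8.29

Asset A real return: 1.110/1.0195 − 1 = 8.877%.
Asset B real return: 1.059/1.0528 − 1 = 0.589%.
Difference: 8.877 − 0.589 = 8.288 pp.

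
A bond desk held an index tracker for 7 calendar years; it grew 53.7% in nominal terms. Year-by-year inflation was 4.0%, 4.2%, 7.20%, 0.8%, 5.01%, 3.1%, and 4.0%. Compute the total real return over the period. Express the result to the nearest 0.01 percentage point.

16.57%

Cumulative inflation factor: 1.040 × 1.042 × 1.0720 × 1.008 × 1.0501 × 1.031 × 1.040 ≈ 1.31850.
Nominal growth factor: 1.53700. Real growth factor = 1.53700 / 1.31850 ≈ 1.16572.
Total real return ≈ 16.5722%.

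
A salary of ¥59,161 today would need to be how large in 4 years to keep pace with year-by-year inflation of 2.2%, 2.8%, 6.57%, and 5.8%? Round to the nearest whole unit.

Cumulative price-level factor: 1.022 × 1.028 × 1.0657 × 1.058 ≈ 1.1845806765.
Multiplying ¥59,161 by the price-level factor gives the future nominal sum.

¥70,081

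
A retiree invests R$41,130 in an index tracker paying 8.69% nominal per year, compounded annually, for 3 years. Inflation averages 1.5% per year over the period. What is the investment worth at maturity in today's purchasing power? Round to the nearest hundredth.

Nominal value at maturity: R$41,130 × (1 + 8.69%)^3 ≈ R$52,811.38.
Price-level factor over 3 years: (1 + 1.5%)^3 = 1.045678375.
Dividing the nominal maturity value by the price-level factor gives the value in today's money.

R$50,504.42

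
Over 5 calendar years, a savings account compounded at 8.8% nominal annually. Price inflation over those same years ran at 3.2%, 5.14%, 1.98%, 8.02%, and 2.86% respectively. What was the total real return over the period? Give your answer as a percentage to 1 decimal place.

24.0%

Cumulative inflation factor: 1.032 × 1.0514 × 1.0198 × 1.0802 × 1.0286 ≈ 1.22946.
Nominal growth factor: 1.52456. Real growth factor = 1.52456 / 1.22946 ≈ 1.24003.
Total real return ≈ 24.0027%.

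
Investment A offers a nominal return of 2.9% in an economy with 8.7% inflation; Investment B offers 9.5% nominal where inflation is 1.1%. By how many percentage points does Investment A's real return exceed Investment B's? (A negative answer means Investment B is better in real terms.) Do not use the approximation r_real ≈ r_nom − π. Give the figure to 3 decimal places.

Investment A real return: 1.029/1.087 − 1 = -5.3358%.
Investment B real return: 1.095/1.011 − 1 = 8.3086%.
Difference: -5.3358 − 8.3086 = -13.6444 pp.

-13.644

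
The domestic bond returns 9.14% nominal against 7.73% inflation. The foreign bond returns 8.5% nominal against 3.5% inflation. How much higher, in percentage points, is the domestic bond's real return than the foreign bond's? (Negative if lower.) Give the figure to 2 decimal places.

-3.52

The domestic bond real return: 1.0914/1.0773 − 1 = 1.309%.
The foreign bond real return: 1.085/1.035 − 1 = 4.831%.
Difference: 1.309 − 4.831 = -3.522 pp.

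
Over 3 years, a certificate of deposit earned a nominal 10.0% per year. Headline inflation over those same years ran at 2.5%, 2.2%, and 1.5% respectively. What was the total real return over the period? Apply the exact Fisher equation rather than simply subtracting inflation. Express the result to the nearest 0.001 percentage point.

25.181%

Cumulative inflation factor: 1.025 × 1.022 × 1.015 ≈ 1.06326.
Nominal growth factor: 1.33100. Real growth factor = 1.33100 / 1.06326 ≈ 1.25181.
Total real return ≈ 25.1807%.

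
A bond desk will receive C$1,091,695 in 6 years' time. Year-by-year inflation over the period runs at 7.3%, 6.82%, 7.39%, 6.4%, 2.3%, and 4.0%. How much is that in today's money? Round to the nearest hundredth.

Price-level factor over 6 years: 1.073 × 1.0682 × 1.0739 × 1.064 × 1.023 × 1.040 ≈ 1.3933709087.
Purchasing power today: C$1,091,695 divided by that factor.

C$783,492.03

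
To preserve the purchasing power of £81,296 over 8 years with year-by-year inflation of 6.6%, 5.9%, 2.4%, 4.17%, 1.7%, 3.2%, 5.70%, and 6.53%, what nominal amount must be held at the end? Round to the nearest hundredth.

Cumulative price-level factor: 1.066 × 1.059 × 1.024 × 1.0417 × 1.017 × 1.032 × 1.0570 × 1.0653 ≈ 1.4231259902.
The nominal amount required is £81,296 scaled up by that factor.

£115,694.45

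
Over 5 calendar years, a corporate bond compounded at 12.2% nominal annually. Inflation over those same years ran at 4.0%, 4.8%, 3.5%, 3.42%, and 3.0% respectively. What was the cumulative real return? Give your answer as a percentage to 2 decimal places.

Cumulative inflation factor: 1.040 × 1.048 × 1.035 × 1.0342 × 1.030 ≈ 1.20165.
Nominal growth factor: 1.77813. Real growth factor = 1.77813 / 1.20165 ≈ 1.47975.
Total real return ≈ 47.9747%.

47.97%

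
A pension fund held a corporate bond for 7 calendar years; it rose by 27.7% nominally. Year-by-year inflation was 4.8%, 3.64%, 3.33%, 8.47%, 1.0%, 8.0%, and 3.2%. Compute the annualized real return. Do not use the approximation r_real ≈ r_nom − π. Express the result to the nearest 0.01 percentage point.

Cumulative inflation factor: 1.048 × 1.0364 × 1.0333 × 1.0847 × 1.010 × 1.080 × 1.032 ≈ 1.37041.
Nominal growth factor: 1.27700. Real growth factor = 1.27700 / 1.37041 ≈ 0.93184.
Annualized: 0.93184^(1/7) − 1 ≈ -0.01003.

-1.00%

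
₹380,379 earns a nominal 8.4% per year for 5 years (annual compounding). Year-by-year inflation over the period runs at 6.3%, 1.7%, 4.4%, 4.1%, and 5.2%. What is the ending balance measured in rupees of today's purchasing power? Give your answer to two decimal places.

Nominal value at maturity: ₹380,379 × (1 + 8.4%)^5 ≈ ₹569,328.52.
Price-level factor over 5 years: 1.063 × 1.017 × 1.044 × 1.041 × 1.052 ≈ 1.2360077260.
Dividing the nominal maturity value by the price-level factor gives the value in today's money.

₹460,618.90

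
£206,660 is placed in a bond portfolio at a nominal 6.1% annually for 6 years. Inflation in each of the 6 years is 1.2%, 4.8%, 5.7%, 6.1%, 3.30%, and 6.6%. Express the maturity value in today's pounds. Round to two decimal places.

Nominal value at maturity: £206,660 × (1 + 6.1%)^6 ≈ £294,814.42.
Price-level factor over 6 years: 1.012 × 1.048 × 1.057 × 1.061 × 1.0330 × 1.066 ≈ 1.3097538767.
Dividing the nominal maturity value by the price-level factor gives the value in today's money.

£225,091.47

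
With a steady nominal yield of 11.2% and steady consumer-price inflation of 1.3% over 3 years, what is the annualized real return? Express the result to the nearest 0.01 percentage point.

With constant rates the annual real return is the same each year: (1+11.2%)/(1+1.3%) − 1 = 0.09773.

9.77%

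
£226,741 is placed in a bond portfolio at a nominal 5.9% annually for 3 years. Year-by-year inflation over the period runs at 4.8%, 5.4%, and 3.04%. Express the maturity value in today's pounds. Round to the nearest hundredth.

Nominal value at maturity: £226,741 × (1 + 5.9%)^3 ≈ £269,288.58.
Price-level factor over 3 years: 1.048 × 1.054 × 1.0304 = 1.1381715968.
The maturity value deflated by that factor is the answer in today's purchasing power.

£236,597.52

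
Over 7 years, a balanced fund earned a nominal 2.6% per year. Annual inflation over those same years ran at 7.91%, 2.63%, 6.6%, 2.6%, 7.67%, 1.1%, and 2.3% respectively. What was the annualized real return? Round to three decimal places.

-1.694%

Cumulative inflation factor: 1.0791 × 1.0263 × 1.066 × 1.026 × 1.0767 × 1.011 × 1.023 ≈ 1.34885.
Nominal growth factor: 1.19683. Real growth factor = 1.19683 / 1.34885 ≈ 0.88730.
Annualized: 0.88730^(1/7) − 1 ≈ -0.01694.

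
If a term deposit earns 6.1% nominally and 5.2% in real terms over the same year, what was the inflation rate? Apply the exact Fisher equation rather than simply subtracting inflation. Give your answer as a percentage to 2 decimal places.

0.86%

From (1+r_nom) = (1+r_real)(1+π), we get 1+π = (1 + 6.1%)/(1 + 5.2%) = 1.061/1.052 ≈ 1.00856.
So π ≈ 0.8555%.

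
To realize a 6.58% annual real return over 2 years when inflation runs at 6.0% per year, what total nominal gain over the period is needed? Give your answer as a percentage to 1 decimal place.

Required annual nominal rate: (1+6.58%)(1+6.0%) − 1 = 12.9748%.
Cumulative over 2 years: (1 + 0.129748)^2 − 1 ≈ 0.27633.

27.6%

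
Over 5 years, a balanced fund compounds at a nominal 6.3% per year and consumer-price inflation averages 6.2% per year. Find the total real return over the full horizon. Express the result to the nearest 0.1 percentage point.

The annual real rate is (1+6.3%)/(1+6.2%) − 1 = 0.0942%.
Compounded over 5 years: (1 + 0.000942)^5 − 1 ≈ 0.00472.

0.5%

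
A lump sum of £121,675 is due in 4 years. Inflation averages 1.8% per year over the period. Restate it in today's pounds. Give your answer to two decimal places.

Price-level factor over 4 years: (1 + 1.8%)^4 ≈ 1.0739674330.
Purchasing power today: £121,675 divided by that factor.

£113,294.87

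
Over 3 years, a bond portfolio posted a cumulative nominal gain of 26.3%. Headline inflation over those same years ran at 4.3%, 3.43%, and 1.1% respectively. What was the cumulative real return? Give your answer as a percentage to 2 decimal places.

Cumulative inflation factor: 1.043 × 1.0343 × 1.011 ≈ 1.09064.
Nominal growth factor: 1.26300. Real growth factor = 1.26300 / 1.09064 ≈ 1.15803.
Total real return ≈ 15.8034%.

15.80%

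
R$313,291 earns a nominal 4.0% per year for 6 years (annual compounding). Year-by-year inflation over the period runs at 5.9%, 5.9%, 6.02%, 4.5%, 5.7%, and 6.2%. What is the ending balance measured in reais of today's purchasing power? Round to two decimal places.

R$284,218.56

Nominal value at maturity: R$313,291 × (1 + 4.0%)^6 ≈ R$396,413.06.
Price-level factor over 6 years: 1.059 × 1.059 × 1.0602 × 1.045 × 1.057 × 1.062 ≈ 1.3947472526.
Dividing the nominal maturity value by the price-level factor gives the value in today's money.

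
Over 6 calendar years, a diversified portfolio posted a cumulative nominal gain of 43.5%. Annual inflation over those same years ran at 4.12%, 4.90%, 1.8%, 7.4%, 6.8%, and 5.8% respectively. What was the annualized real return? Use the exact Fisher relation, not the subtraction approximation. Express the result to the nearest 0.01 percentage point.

1.03%

Cumulative inflation factor: 1.0412 × 1.0490 × 1.018 × 1.074 × 1.068 × 1.058 ≈ 1.34933.
Nominal growth factor: 1.43500. Real growth factor = 1.43500 / 1.34933 ≈ 1.06349.
Annualized: 1.06349^(1/6) − 1 ≈ 0.01031.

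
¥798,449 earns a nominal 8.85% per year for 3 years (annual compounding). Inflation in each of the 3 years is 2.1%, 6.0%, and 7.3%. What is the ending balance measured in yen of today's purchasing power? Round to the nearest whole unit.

¥886,750

Nominal value at maturity: ¥798,449 × (1 + 8.85%)^3 ≈ ¥1,029,752.
Price-level factor over 3 years: 1.021 × 1.060 × 1.073 = 1.16126498.
The maturity value deflated by that factor is the answer in today's purchasing power.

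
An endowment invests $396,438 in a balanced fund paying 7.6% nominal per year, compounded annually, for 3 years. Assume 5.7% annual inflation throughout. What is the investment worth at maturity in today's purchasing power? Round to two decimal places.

Nominal value at maturity: $396,438 × (1 + 7.6%)^3 ≈ $493,869.37.
Price-level factor over 3 years: (1 + 5.7%)^3 = 1.180932193.
Dividing the nominal maturity value by the price-level factor gives the value in today's money.

$418,202.99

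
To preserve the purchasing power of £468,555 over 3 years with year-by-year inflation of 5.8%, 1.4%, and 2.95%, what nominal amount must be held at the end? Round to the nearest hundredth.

Cumulative price-level factor: 1.058 × 1.014 × 1.0295 = 1.104459954.
The nominal amount required is £468,555 scaled up by that factor.

£517,500.23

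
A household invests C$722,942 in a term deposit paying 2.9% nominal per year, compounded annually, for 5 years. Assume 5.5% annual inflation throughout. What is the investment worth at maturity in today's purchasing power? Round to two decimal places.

C$638,143.03

Nominal value at maturity: C$722,942 × (1 + 2.9%)^5 ≈ C$834,027.42.
Price-level factor over 5 years: (1 + 5.5%)^5 ≈ 1.3069600064.
The maturity value deflated by that factor is the answer in today's purchasing power.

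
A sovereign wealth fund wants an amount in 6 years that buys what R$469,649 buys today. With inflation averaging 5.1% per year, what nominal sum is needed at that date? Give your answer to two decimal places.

Cumulative price-level factor: (1+5.1%)^6 ≈ 1.3477715858.
Multiplying R$469,649 by the price-level factor gives the future nominal sum.

R$632,979.58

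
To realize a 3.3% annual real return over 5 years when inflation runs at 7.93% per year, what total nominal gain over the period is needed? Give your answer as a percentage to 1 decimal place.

72.3%

Required annual nominal rate: (1+3.3%)(1+7.93%) − 1 = 11.49169%.
Cumulative over 5 years: (1 + 0.1149169)^5 − 1 ≈ 0.72271.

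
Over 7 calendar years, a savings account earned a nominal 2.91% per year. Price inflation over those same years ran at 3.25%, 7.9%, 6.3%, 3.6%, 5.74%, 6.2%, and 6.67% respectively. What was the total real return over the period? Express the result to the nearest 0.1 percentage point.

-16.8%

Cumulative inflation factor: 1.0325 × 1.079 × 1.063 × 1.036 × 1.0574 × 1.062 × 1.0667 ≈ 1.46964.
Nominal growth factor: 1.22237. Real growth factor = 1.22237 / 1.46964 ≈ 0.83175.
Total real return ≈ -16.8251%.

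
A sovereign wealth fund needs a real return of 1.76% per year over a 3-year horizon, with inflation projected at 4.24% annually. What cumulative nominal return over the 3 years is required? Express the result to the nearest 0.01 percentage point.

19.35%

Required annual nominal rate: (1+1.76%)(1+4.24%) − 1 = 6.074624%.
Cumulative over 3 years: (1 + 0.06074624)^3 − 1 ≈ 0.19353.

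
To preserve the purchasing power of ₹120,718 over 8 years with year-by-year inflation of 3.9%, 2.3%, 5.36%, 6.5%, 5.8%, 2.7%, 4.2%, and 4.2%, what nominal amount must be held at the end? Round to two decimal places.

₹169,855.70

Cumulative price-level factor: 1.039 × 1.023 × 1.0536 × 1.065 × 1.058 × 1.027 × 1.042 × 1.042 ≈ 1.4070453661.
The nominal amount required is ₹120,718 scaled up by that factor.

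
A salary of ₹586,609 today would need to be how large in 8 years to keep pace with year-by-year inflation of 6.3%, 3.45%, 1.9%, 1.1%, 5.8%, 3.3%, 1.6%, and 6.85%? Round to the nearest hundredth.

₹788,482.47

Cumulative price-level factor: 1.063 × 1.0345 × 1.019 × 1.011 × 1.058 × 1.033 × 1.016 × 1.0685 ≈ 1.3441363399.
Multiplying ₹586,609 by the price-level factor gives the future nominal sum.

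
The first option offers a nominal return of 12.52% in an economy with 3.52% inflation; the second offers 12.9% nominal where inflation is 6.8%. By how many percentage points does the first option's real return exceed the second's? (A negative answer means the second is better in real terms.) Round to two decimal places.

2.98

The first option real return: 1.1252/1.0352 − 1 = 8.694%.
The second real return: 1.129/1.068 − 1 = 5.712%.
Difference: 8.694 − 5.712 = 2.982 pp.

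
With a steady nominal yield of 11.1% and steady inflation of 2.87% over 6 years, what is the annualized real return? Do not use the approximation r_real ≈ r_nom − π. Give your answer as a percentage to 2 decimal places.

8.00%

With constant rates the annual real return is the same each year: (1+11.1%)/(1+2.87%) − 1 = 0.08000.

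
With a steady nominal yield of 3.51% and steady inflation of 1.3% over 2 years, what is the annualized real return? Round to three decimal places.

With constant rates the annual real return is the same each year: (1+3.51%)/(1+1.3%) − 1 = 0.02182.

2.182%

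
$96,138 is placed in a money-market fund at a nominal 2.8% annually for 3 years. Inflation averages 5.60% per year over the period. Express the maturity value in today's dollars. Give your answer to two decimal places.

Nominal value at maturity: $96,138 × (1 + 2.8%)^3 ≈ $104,441.82.
Price-level factor over 3 years: (1 + 5.60%)^3 = 1.177583616.
The maturity value deflated by that factor is the answer in today's purchasing power.

$88,691.64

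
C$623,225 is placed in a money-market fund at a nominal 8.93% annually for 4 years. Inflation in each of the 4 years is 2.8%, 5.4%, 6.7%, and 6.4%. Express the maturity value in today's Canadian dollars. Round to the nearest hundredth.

C$713,337.59

Nominal value at maturity: C$623,225 × (1 + 8.93%)^4 ≈ C$877,475.26.
Price-level factor over 4 years: 1.028 × 1.054 × 1.067 × 1.064 ≈ 1.2300981715.
The maturity value deflated by that factor is the answer in today's purchasing power.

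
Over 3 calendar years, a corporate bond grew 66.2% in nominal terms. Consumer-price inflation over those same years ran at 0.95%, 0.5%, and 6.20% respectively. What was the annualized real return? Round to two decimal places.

Cumulative inflation factor: 1.0095 × 1.005 × 1.0620 ≈ 1.07745.
Nominal growth factor: 1.66200. Real growth factor = 1.66200 / 1.07745 ≈ 1.54253.
Annualized: 1.54253^(1/3) − 1 ≈ 0.15543.

15.54%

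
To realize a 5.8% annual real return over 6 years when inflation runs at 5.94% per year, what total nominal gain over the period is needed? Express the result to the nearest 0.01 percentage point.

98.28%

Required annual nominal rate: (1+5.8%)(1+5.94%) − 1 = 12.08452%.
Cumulative over 6 years: (1 + 0.1208452)^6 − 1 ≈ 0.98278.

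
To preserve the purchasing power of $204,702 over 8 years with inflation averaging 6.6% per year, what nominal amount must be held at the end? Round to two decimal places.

$341,334.14

Cumulative price-level factor: (1+6.6%)^8 ≈ 1.6674684965.
Multiplying $204,702 by the price-level factor gives the future nominal sum.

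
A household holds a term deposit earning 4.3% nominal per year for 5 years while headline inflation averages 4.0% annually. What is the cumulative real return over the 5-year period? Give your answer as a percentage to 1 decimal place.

The annual real rate is (1+4.3%)/(1+4.0%) − 1 = 0.2885%.
Compounded over 5 years: (1 + 0.002885)^5 − 1 ≈ 0.01451.

1.5%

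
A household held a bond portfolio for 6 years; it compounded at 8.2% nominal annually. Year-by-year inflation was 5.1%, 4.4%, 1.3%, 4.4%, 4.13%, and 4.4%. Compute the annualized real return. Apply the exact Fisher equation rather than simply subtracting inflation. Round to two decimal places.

Cumulative inflation factor: 1.051 × 1.044 × 1.013 × 1.044 × 1.0413 × 1.044 ≈ 1.26151.
Nominal growth factor: 1.60459. Real growth factor = 1.60459 / 1.26151 ≈ 1.27196.
Annualized: 1.27196^(1/6) − 1 ≈ 0.04091.

4.09%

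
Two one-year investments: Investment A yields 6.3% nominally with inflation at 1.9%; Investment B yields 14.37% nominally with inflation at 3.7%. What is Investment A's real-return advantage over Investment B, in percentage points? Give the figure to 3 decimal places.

-5.971

Investment A real return: 1.063/1.019 − 1 = 4.3180%.
Investment B real return: 1.1437/1.037 − 1 = 10.2893%.
Difference: 4.3180 − 10.2893 = -5.9713 pp.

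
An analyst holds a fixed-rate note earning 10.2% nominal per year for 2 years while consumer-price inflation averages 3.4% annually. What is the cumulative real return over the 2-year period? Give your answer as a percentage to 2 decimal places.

The annual real rate is (1+10.2%)/(1+3.4%) − 1 = 6.5764%.
Compounded over 2 years: (1 + 0.065764)^2 − 1 ≈ 0.13585.

13.59%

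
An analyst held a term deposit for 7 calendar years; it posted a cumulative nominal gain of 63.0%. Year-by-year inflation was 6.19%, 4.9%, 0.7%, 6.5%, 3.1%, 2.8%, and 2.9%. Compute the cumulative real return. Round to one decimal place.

Cumulative inflation factor: 1.0619 × 1.049 × 1.007 × 1.065 × 1.031 × 1.028 × 1.029 ≈ 1.30288.
Nominal growth factor: 1.63000. Real growth factor = 1.63000 / 1.30288 ≈ 1.25107.
Total real return ≈ 25.1072%.

25.1%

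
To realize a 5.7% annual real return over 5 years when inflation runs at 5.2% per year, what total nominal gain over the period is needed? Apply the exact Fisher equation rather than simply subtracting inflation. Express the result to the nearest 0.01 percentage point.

70.00%

Required annual nominal rate: (1+5.7%)(1+5.2%) − 1 = 11.1964%.
Cumulative over 5 years: (1 + 0.111964)^5 − 1 ≈ 0.70002.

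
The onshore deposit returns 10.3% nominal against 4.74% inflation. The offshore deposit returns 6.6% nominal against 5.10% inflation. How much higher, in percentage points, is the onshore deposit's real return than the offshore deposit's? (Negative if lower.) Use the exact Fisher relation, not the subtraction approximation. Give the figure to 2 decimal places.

3.88

The onshore deposit real return: 1.103/1.0474 − 1 = 5.308%.
The offshore deposit real return: 1.066/1.0510 − 1 = 1.427%.
Difference: 5.308 − 1.427 = 3.881 pp.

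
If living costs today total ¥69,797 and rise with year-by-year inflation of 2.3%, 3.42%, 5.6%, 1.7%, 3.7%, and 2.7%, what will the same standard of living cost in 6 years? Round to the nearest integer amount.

¥84,460

Cumulative price-level factor: 1.023 × 1.0342 × 1.056 × 1.017 × 1.037 × 1.027 ≈ 1.2100804324.
Multiplying ¥69,797 by the price-level factor gives the future nominal sum.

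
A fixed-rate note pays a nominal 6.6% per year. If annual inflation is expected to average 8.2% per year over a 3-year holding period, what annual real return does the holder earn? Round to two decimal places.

-1.48%

With constant rates the annual real return is the same each year: (1+6.6%)/(1+8.2%) − 1 = -0.01479.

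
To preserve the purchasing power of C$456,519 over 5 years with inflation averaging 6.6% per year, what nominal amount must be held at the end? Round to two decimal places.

Cumulative price-level factor: (1+6.6%)^5 ≈ 1.3765310860.
Multiplying C$456,519 by the price-level factor gives the future nominal sum.

C$628,412.59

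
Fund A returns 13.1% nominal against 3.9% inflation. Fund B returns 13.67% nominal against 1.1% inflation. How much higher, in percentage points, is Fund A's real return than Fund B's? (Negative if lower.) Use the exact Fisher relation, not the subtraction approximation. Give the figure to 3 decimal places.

Fund A real return: 1.131/1.039 − 1 = 8.8547%.
Fund B real return: 1.1367/1.011 − 1 = 12.4332%.
Difference: 8.8547 − 12.4332 = -3.5785 pp.

-3.579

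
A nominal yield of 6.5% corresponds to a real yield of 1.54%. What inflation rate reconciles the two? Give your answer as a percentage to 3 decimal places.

From (1+r_nom) = (1+r_real)(1+π), we get 1+π = (1 + 6.5%)/(1 + 1.54%) = 1.065/1.0154 ≈ 1.04885.
So π ≈ 4.8848%.

4.885%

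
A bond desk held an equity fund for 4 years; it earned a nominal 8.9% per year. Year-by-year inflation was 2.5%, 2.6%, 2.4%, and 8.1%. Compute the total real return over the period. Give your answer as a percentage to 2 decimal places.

20.81%

Cumulative inflation factor: 1.025 × 1.026 × 1.024 × 1.081 ≈ 1.16412.
Nominal growth factor: 1.40641. Real growth factor = 1.40641 / 1.16412 ≈ 1.20813.
Total real return ≈ 20.8133%.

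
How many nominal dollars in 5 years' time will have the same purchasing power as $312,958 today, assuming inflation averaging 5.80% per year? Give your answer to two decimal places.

$414,872.26

Cumulative price-level factor: (1+5.80%)^5 ≈ 1.3256483588.
The nominal amount required is $312,958 scaled up by that factor.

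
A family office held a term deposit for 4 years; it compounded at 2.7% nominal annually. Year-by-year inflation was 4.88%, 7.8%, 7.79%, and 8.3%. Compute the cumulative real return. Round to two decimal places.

-15.71%

Cumulative inflation factor: 1.0488 × 1.078 × 1.0779 × 1.083 ≈ 1.31983.
Nominal growth factor: 1.11245. Real growth factor = 1.11245 / 1.31983 ≈ 0.84288.
Total real return ≈ -15.7125%.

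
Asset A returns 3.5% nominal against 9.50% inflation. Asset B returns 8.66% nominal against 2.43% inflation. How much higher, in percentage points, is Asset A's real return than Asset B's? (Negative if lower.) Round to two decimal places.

Asset A real return: 1.035/1.0950 − 1 = -5.479%.
Asset B real return: 1.0866/1.0243 − 1 = 6.082%.
Difference: -5.479 − 6.082 = -11.561 pp.

-11.56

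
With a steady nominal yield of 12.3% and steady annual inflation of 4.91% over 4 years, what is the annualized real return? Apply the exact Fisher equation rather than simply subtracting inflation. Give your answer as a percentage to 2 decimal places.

7.04%

With constant rates the annual real return is the same each year: (1+12.3%)/(1+4.91%) − 1 = 0.07044.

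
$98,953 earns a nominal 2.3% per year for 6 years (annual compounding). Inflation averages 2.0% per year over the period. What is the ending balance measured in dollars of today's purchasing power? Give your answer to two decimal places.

Nominal value at maturity: $98,953 × (1 + 2.3%)^6 ≈ $113,418.20.
Price-level factor over 6 years: (1 + 2.0%)^6 ≈ 1.1261624193.
The maturity value deflated by that factor is the answer in today's purchasing power.

$100,712.12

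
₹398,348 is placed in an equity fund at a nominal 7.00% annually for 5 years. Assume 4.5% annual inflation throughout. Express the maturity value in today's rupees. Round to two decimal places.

Nominal value at maturity: ₹398,348 × (1 + 7.00%)^5 ≈ ₹558,703.68.
Price-level factor over 5 years: (1 + 4.5%)^5 ≈ 1.2461819377.
Dividing the nominal maturity value by the price-level factor gives the value in today's money.

₹448,332.35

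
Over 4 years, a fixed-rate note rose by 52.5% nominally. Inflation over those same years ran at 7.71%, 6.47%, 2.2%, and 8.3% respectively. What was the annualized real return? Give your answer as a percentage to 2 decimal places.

4.70%

Cumulative inflation factor: 1.0771 × 1.0647 × 1.022 × 1.083 ≈ 1.26930.
Nominal growth factor: 1.52500. Real growth factor = 1.52500 / 1.26930 ≈ 1.20145.
Annualized: 1.20145^(1/4) − 1 ≈ 0.04695.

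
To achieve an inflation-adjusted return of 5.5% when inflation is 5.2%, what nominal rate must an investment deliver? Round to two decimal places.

10.99%

By the Fisher equation, 1 + r_nom = (1 + 5.5%)(1 + 5.2%) = 1.055 × 1.052 = 1.10986.
So r_nom = 10.986%.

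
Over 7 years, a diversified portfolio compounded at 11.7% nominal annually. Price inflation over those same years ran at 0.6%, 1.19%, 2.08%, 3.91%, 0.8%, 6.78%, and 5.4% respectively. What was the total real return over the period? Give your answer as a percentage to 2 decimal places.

77.11%

Cumulative inflation factor: 1.006 × 1.0119 × 1.0208 × 1.0391 × 1.008 × 1.0678 × 1.054 ≈ 1.22497.
Nominal growth factor: 2.16956. Real growth factor = 2.16956 / 1.22497 ≈ 1.77112.
Total real return ≈ 77.1118%.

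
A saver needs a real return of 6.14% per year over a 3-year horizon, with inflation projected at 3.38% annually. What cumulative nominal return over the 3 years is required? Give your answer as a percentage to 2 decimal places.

32.11%

Required annual nominal rate: (1+6.14%)(1+3.38%) − 1 = 9.727532%.
Cumulative over 3 years: (1 + 0.09727532)^3 − 1 ≈ 0.32113.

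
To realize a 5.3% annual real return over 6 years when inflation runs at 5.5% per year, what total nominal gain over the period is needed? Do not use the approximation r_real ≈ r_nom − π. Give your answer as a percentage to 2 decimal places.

87.97%

Required annual nominal rate: (1+5.3%)(1+5.5%) − 1 = 11.0915%.
Cumulative over 6 years: (1 + 0.110915)^6 − 1 ≈ 0.87968.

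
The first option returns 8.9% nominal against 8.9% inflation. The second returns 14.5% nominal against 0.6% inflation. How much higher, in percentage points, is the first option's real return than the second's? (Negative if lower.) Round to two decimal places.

The first option real return: 1.089/1.089 − 1 = 0.000%.
The second real return: 1.145/1.006 − 1 = 13.817%.
Difference: 0.000 − 13.817 = -13.817 pp.

-13.82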